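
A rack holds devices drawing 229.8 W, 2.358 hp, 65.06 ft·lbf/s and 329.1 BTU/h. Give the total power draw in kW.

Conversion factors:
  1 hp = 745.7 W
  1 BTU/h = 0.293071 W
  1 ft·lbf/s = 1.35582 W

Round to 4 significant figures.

2.173 kW

229.8 W (already W)
2.358 hp × 745.7 → 1758.36 W
65.06 ft·lbf/s × 1.35582 → 88.2096 W
329.1 BTU/h × 0.293071 → 96.4497 W
Sum: 229.8 + 1758.36 + 88.2096 + 96.4497 = 2172.82 W
In kW: 2172.82 / 1000 = 2.17282 kW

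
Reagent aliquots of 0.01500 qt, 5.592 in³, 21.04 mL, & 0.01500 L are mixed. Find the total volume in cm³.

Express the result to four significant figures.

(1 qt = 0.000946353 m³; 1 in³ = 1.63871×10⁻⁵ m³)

141.9 cm³

0.01500 qt × 0.000946353 → 1.41953×10⁻⁵ m³
5.592 in³ × 1.63871×10⁻⁵ → 9.16367×10⁻⁵ m³
21.04 mL × 10⁻⁶ → 2.104×10⁻⁵ m³
0.01500 L × 0.001 → 1.5×10⁻⁵ m³
Sum: 1.41953×10⁻⁵ + 9.16367×10⁻⁵ + 2.104×10⁻⁵ + 1.5×10⁻⁵ = 1.41872×10⁻⁴ m³
In cm³: 1.41872×10⁻⁴ / 10⁻⁶ = 141.872 cm³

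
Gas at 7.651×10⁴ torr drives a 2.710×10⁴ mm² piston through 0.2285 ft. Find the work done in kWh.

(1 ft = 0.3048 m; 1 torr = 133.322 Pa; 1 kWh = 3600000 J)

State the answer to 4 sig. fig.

7.651×10⁴ torr → 1.02005×10⁷ Pa
2.710×10⁴ mm² → 0.0271 m²
F = P × A = 1.02005×10⁷ × 0.0271 = 276434 N
0.2285 ft → 0.0696468 m
W = F × d = 276434 × 0.0696468 = 19252.7 J
In kWh: 19252.7 / 3600000 = 0.00534797 kWh

0.005348 kWh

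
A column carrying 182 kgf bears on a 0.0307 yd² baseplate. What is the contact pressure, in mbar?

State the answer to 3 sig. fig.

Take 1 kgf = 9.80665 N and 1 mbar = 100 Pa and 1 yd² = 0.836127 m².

695 mbar

182 kgf × 9.80665 = 1784.81 N
0.0307 yd² × 0.836127 = 0.0256691 m²
P = F / A = 1784.81 N / 0.0256691 m² = 69531.5 Pa
69531.5 Pa ÷ (100 Pa/mbar) = 695.315 mbar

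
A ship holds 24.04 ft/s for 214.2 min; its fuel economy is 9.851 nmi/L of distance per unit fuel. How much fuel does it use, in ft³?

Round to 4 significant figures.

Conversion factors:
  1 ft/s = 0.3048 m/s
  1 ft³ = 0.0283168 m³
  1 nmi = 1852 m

24.04 ft/s → 7.32739 m/s
214.2 min → 12852 s
d = v × t = 7.32739 × 12852 = 94171.6 m
9.851 nmi/L → 1.82441×10⁷ m/m³
V = d / (distance per unit fuel) = 94171.6 / 1.82441×10⁷ = 0.00516176 m³
In ft³: 0.00516176 / 0.0283168 = 0.182286 ft³

0.1823 ft³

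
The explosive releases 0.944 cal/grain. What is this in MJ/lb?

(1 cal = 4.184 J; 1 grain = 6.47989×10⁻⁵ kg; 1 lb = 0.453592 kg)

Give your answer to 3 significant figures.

0.944 cal/grain × 4.184 J/cal ÷ 6.47989×10⁻⁵ kg/grain = 60953.1 J/kg
60953.1 J/kg ÷ 1000000 J/MJ × 0.453592 kg/lb = 0.0276478 MJ/lb

0.0276 MJ/lb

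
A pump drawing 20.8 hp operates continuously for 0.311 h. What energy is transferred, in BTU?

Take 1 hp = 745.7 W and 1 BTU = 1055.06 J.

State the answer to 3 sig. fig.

1.65×10⁴ BTU

20.8 hp × 745.7 → 15510.6 W
0.311 h × 3600 → 1119.6 s
E = P × t = 15510.6 W × 1119.6 s = 1.73657×10⁷ J
1.73657×10⁷ J ÷ (1055.06 J/BTU) = 16459.4 BTU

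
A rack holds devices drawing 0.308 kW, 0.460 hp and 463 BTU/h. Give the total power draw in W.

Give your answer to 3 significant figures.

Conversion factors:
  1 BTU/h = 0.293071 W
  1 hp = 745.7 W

0.308 kW × 1000 = 308 W
0.460 hp × 745.7 = 343.022 W
463 BTU/h × 0.293071 = 135.692 W
Sum: 308 + 343.022 + 135.692 = 786.714 W

787 W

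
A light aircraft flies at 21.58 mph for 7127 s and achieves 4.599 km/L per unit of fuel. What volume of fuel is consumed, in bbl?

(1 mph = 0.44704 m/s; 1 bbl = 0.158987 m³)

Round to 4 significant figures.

0.09403 bbl

21.58 mph → 9.64712 m/s
d = v × t = 9.64712 × 7127 = 68755 m
4.599 km/L → 4.599×10⁶ m/m³
V = d / (distance per unit fuel) = 68755 / 4.599×10⁶ = 0.01495 m³
In bbl: 0.01495 / 0.158987 = 0.0940328 bbl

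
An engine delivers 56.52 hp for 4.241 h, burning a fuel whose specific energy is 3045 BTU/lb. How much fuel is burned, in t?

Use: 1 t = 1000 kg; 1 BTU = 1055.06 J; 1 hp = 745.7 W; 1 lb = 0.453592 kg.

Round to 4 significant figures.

56.52 hp → 42147 W
4.241 h → 15267.6 s
E = P × t = 42147 × 15267.6 = 6.43484×10⁸ J
3045 BTU/lb → 7.0827×10⁶ J/kg
m = E / e_s = 6.43484×10⁸ / 7.0827×10⁶ = 90.8529 kg
In t: 90.8529 / 1000 = 0.0908529 t

0.09085 t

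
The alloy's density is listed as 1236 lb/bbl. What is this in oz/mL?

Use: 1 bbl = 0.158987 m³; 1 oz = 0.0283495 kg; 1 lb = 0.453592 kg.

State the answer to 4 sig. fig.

1236 lb/bbl × 0.453592 kg/lb ÷ 0.158987 m³/bbl = 3526.32 kg/m³
3526.32 kg/m³ ÷ 0.0283495 kg/oz × 10⁻⁶ m³/mL = 0.124387 oz/mL

0.1244 oz/mL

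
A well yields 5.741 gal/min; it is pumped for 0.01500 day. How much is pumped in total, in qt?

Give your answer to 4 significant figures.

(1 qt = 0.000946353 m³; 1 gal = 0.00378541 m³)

496.0 qt

5.741 gal/min → 3.62201×10⁻⁴ m³/s
0.01500 day → 1296 s
V = Q × t = 3.62201×10⁻⁴ × 1296 = 0.469412 m³
In qt: 0.469412 / 0.000946353 = 496.022 qt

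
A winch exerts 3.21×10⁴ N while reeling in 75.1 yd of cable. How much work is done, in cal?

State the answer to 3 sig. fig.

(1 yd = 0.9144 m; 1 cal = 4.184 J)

5.27×10⁵ cal

75.1 yd × 0.9144 → 68.6714 m
W = F × d = 32100 N × 68.6714 m = 2.20435×10⁶ J
2.20435×10⁶ J ÷ (4.184 J/cal) = 526852 cal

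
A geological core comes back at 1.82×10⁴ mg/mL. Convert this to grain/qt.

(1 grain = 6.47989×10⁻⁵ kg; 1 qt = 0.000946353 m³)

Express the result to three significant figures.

2.66×10⁵ grain/qt

1.82×10⁴ mg/mL × 10⁻⁶ kg/mg ÷ 10⁻⁶ m³/mL = 18200 kg/m³
18200 kg/m³ ÷ 6.47989×10⁻⁵ kg/grain × 0.000946353 m³/qt = 265801 grain/qt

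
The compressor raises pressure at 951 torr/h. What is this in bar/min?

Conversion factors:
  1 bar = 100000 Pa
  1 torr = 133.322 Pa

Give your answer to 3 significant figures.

951 torr/h × 133.322 Pa/torr ÷ 3600 s/h = 35.2192 Pa/s
35.2192 Pa/s ÷ 100000 Pa/bar × 60 s/min = 0.0211315 bar/min

0.0211 bar/min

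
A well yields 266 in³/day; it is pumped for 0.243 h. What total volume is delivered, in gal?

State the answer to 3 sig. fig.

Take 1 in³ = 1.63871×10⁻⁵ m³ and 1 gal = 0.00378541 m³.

0.0117 gal

266 in³/day → 5.0451×10⁻⁸ m³/s
0.243 h → 874.8 s
V = Q × t = 5.0451×10⁻⁸ × 874.8 = 4.41345×10⁻⁵ m³
In gal: 4.41345×10⁻⁵ / 0.00378541 = 0.0116591 gal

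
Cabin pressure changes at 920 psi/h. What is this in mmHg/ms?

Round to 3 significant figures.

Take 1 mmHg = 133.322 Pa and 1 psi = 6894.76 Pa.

920 psi/h × 6894.76 Pa/psi ÷ 3600 s/h = 1761.99 Pa/s
1761.99 Pa/s ÷ 133.322 Pa/mmHg × 0.001 s/ms = 0.013216 mmHg/ms

0.0132 mmHg/ms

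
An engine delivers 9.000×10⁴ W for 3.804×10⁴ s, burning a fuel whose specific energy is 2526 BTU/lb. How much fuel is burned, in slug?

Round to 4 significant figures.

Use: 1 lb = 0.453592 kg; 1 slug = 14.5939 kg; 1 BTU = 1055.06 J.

39.93 slug

E = P × t = 90000 × 38040 = 3.4236×10⁹ J
2526 BTU/lb → 5.8755×10⁶ J/kg
m = E / e_s = 3.4236×10⁹ / 5.8755×10⁶ = 582.691 kg
In slug: 582.691 / 14.5939 = 39.927 slug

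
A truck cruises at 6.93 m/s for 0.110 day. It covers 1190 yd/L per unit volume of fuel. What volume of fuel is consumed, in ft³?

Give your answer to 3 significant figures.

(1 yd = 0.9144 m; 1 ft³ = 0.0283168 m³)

2.14 ft³

0.110 day → 9504 s
d = v × t = 6.93 × 9504 = 65862.7 m
1190 yd/L → 1.08814×10⁶ m/m³
V = d / (distance per unit fuel) = 65862.7 / 1.08814×10⁶ = 0.0605278 m³
In ft³: 0.0605278 / 0.0283168 = 2.13752 ft³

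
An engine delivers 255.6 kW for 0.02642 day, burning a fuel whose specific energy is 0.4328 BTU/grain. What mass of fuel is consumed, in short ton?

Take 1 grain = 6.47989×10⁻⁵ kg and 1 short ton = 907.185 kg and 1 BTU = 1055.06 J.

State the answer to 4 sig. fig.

255.6 kW → 255600 W
0.02642 day → 2282.69 s
E = P × t = 255600 × 2282.69 = 5.83456×10⁸ J
0.4328 BTU/grain → 7.04688×10⁶ J/kg
m = E / e_s = 5.83456×10⁸ / 7.04688×10⁶ = 82.7964 kg
In short ton: 82.7964 / 907.185 = 0.0912674 short ton

0.09127 short ton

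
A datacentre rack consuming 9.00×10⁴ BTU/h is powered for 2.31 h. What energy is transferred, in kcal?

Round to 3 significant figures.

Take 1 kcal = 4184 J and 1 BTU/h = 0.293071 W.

5.24×10⁴ kcal

9.00×10⁴ BTU/h × 0.293071 = 26376.4 W
2.31 h × 3600 = 8316 s
E = P × t = 26376.4 W × 8316 s = 2.19346×10⁸ J
2.19346×10⁸ J ÷ (4184 J/kcal) = 52425 kcal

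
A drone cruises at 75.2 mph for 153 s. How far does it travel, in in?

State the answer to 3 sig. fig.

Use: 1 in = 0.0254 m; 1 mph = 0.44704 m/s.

2.02×10⁵ in

75.2 mph × 0.44704 = 33.6174 m/s
d = v × t = 33.6174 m/s × 153 s = 5143.46 m
5143.46 m ÷ (0.0254 m/in) = 202498 in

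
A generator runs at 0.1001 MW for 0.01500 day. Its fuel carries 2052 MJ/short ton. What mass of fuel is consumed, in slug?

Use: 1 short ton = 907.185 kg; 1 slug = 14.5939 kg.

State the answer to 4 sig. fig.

0.1001 MW → 100100 W
0.01500 day → 1296 s
E = P × t = 100100 × 1296 = 1.2973×10⁸ J
2052 MJ/short ton → 2.26194×10⁶ J/kg
m = E / e_s = 1.2973×10⁸ / 2.26194×10⁶ = 57.3534 kg
In slug: 57.3534 / 14.5939 = 3.92996 slug

3.930 slug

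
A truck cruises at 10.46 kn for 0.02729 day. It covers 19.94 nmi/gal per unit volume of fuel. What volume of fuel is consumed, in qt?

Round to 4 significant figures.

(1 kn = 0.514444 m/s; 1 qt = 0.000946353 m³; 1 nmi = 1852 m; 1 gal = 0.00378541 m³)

10.46 kn → 5.38108 m/s
0.02729 day → 2357.86 s
d = v × t = 5.38108 × 2357.86 = 12687.8 m
19.94 nmi/gal → 9.75558×10⁶ m/m³
V = d / (distance per unit fuel) = 12687.8 / 9.75558×10⁶ = 0.00130057 m³
In qt: 0.00130057 / 0.000946353 = 1.3743 qt

1.374 qt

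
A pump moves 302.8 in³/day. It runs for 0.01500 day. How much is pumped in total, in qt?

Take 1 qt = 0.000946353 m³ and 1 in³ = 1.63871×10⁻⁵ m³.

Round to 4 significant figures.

302.8 in³/day → 5.74307×10⁻⁸ m³/s
0.01500 day → 1296 s
V = Q × t = 5.74307×10⁻⁸ × 1296 = 7.44302×10⁻⁵ m³
In qt: 7.44302×10⁻⁵ / 0.000946353 = 0.0786495 qt

0.07865 qt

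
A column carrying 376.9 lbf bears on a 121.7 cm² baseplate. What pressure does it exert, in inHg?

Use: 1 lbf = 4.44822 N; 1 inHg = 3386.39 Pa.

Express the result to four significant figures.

40.68 inHg

376.9 lbf × 4.44822 = 1676.53 N
121.7 cm² × 0.0001 = 0.01217 m²
P = F / A = 1676.53 N / 0.01217 m² = 137759 Pa
137759 Pa ÷ (3386.39 Pa/inHg) = 40.6802 inHg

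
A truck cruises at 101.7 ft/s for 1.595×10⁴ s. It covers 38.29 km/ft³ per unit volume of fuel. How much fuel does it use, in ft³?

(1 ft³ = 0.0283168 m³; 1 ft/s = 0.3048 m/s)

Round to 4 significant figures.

12.91 ft³

101.7 ft/s → 30.9982 m/s
d = v × t = 30.9982 × 15950 = 494421 m
38.29 km/ft³ → 1.3522×10⁶ m/m³
V = d / (distance per unit fuel) = 494421 / 1.3522×10⁶ = 0.365642 m³
In ft³: 0.365642 / 0.0283168 = 12.9125 ft³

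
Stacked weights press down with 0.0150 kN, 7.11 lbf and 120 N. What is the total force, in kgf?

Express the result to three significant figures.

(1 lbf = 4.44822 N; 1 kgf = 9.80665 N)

17.0 kgf

0.0150 kN × 1000 = 15 N
7.11 lbf × 4.44822 = 31.6268 N
120 N (already N)
Combined: 15 + 31.6268 + 120 = 166.627 N
In kgf: 166.627 / 9.80665 = 16.9912 kgf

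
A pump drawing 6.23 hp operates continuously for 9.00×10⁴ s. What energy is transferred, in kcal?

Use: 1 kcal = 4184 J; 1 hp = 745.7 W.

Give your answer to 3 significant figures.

9.99×10⁴ kcal

6.23 hp × 745.7 = 4645.71 W
E = P × t = 4645.71 W × 90000 s = 4.18114×10⁸ J
4.18114×10⁸ J ÷ (4184 J/kcal) = 99931.6 kcal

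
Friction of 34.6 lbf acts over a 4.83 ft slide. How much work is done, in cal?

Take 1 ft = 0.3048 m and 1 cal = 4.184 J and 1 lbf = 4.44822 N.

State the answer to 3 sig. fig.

34.6 lbf × 4.44822 → 153.908 N
4.83 ft × 0.3048 → 1.47218 m
W = F × d = 153.908 N × 1.47218 m = 226.58 J
226.58 J ÷ (4.184 J/cal) = 54.1539 cal

54.2 cal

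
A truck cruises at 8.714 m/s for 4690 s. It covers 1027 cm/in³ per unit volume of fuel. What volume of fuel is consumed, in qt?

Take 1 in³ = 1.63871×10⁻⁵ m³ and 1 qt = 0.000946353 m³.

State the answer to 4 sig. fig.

d = v × t = 8.714 × 4690 = 40868.7 m
1027 cm/in³ → 626712 m/m³
V = d / (distance per unit fuel) = 40868.7 / 626712 = 0.0652113 m³
In qt: 0.0652113 / 0.000946353 = 68.908 qt

68.91 qt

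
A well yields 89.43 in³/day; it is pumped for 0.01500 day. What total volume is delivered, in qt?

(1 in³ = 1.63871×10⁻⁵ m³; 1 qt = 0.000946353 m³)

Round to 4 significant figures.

0.02323 qt

89.43 in³/day → 1.69618×10⁻⁸ m³/s
0.01500 day → 1296 s
V = Q × t = 1.69618×10⁻⁸ × 1296 = 2.19825×10⁻⁵ m³
In qt: 2.19825×10⁻⁵ / 0.000946353 = 0.0232286 qt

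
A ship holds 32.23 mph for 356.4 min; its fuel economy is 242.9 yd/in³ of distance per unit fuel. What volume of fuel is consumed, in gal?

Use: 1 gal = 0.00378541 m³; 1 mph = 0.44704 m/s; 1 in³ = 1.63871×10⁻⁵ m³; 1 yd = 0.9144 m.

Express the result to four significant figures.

32.23 mph → 14.4081 m/s
356.4 min → 21384 s
d = v × t = 14.4081 × 21384 = 308103 m
242.9 yd/in³ → 1.35538×10⁷ m/m³
V = d / (distance per unit fuel) = 308103 / 1.35538×10⁷ = 0.0227319 m³
In gal: 0.0227319 / 0.00378541 = 6.00514 gal

6.005 gal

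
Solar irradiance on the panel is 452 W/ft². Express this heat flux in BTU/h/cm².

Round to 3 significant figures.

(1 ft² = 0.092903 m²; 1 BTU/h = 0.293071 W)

452 W/ft² ÷ 0.092903 m²/ft² = 4865.29 W/m²
4865.29 W/m² ÷ 0.293071 W/BTU/h × 0.0001 m²/cm² = 1.66011 BTU/h/cm²

1.66 BTU/h/cm²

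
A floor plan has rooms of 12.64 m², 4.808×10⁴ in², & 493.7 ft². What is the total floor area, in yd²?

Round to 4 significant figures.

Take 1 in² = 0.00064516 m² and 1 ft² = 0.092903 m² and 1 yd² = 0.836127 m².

12.64 m² (already m²)
4.808×10⁴ in² × 0.00064516 = 31.0193 m²
493.7 ft² × 0.092903 = 45.8662 m²
Total: 12.64 + 31.0193 + 45.8662 = 89.5255 m²
In yd²: 89.5255 / 0.836127 = 107.072 yd²

107.1 yd²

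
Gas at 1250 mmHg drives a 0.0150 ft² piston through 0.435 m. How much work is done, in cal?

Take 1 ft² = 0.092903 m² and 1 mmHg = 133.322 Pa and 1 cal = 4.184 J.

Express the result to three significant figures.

24.1 cal

1250 mmHg → 166652 Pa
0.0150 ft² → 0.00139354 m²
F = P × A = 166652 × 0.00139354 = 232.236 N
W = F × d = 232.236 × 0.435 = 101.023 J
In cal: 101.023 / 4.184 = 24.1451 cal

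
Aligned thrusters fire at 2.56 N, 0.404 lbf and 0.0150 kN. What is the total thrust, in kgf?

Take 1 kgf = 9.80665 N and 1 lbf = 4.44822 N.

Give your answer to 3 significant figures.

2.56 N (already N)
0.404 lbf × 4.44822 = 1.79708 N
0.0150 kN × 1000 = 15 N
Sum: 2.56 + 1.79708 + 15 = 19.3571 N
In kgf: 19.3571 / 9.80665 = 1.97387 kgf

1.97 kgf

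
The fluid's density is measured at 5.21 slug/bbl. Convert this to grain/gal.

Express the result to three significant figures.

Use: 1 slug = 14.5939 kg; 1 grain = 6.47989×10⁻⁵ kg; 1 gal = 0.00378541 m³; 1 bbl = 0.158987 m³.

5.21 slug/bbl × 14.5939 kg/slug ÷ 0.158987 m³/bbl = 478.242 kg/m³
478.242 kg/m³ ÷ 6.47989×10⁻⁵ kg/grain × 0.00378541 m³/gal = 27937.9 grain/gal

2.79×10⁴ grain/gal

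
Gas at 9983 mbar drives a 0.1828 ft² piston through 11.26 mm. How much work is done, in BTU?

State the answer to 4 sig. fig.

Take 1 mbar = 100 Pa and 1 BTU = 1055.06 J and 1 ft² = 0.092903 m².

9983 mbar → 998300 Pa
0.1828 ft² → 0.0169827 m²
F = P × A = 998300 × 0.0169827 = 16953.8 N
11.26 mm → 0.01126 m
W = F × d = 16953.8 × 0.01126 = 190.9 J
In BTU: 190.9 / 1055.06 = 0.180938 BTU

0.1809 BTU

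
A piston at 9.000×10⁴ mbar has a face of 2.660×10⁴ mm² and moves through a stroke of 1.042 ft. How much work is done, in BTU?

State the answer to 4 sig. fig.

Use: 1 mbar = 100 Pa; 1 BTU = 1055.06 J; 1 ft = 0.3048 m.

72.07 BTU

9.000×10⁴ mbar → 9×10⁶ Pa
2.660×10⁴ mm² → 0.0266 m²
F = P × A = 9×10⁶ × 0.0266 = 239400 N
1.042 ft → 0.317602 m
W = F × d = 239400 × 0.317602 = 76033.9 J
In BTU: 76033.9 / 1055.06 = 72.0659 BTU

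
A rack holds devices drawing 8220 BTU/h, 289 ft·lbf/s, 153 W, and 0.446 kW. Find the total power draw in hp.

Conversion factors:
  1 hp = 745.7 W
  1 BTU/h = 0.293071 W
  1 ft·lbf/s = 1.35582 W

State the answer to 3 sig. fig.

4.56 hp

8220 BTU/h × 0.293071 = 2409.04 W
289 ft·lbf/s × 1.35582 = 391.832 W
153 W (already W)
0.446 kW × 1000 = 446 W
Combined: 2409.04 + 391.832 + 153 + 446 = 3399.87 W
In hp: 3399.87 / 745.7 = 4.5593 hp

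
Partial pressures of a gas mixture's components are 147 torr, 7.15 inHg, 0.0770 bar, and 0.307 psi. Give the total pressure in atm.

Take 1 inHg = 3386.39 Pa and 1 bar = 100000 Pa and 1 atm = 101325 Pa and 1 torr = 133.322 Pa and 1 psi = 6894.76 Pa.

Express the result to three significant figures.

0.529 atm

147 torr × 133.322 = 19598.3 Pa
7.15 inHg × 3386.39 = 24212.7 Pa
0.0770 bar × 100000 = 7700 Pa
0.307 psi × 6894.76 = 2116.69 Pa
Sum: 19598.3 + 24212.7 + 7700 + 2116.69 = 53627.7 Pa
In atm: 53627.7 / 101325 = 0.529264 atm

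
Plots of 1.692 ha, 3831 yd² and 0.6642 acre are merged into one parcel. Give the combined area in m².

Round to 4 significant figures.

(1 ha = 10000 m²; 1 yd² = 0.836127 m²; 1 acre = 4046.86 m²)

1.692 ha × 10000 = 16920 m²
3831 yd² × 0.836127 = 3203.2 m²
0.6642 acre × 4046.86 = 2687.92 m²
Total: 16920 + 3203.2 + 2687.92 = 22811.1 m²

2.281×10⁴ m²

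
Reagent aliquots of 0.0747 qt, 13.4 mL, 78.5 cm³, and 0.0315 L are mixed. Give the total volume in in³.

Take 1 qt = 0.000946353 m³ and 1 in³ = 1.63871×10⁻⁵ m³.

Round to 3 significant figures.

11.8 in³

0.0747 qt × 0.000946353 → 7.06926×10⁻⁵ m³
13.4 mL × 10⁻⁶ → 1.34×10⁻⁵ m³
78.5 cm³ × 10⁻⁶ → 7.85×10⁻⁵ m³
0.0315 L × 0.001 → 3.15×10⁻⁵ m³
Combined: 7.06926×10⁻⁵ + 1.34×10⁻⁵ + 7.85×10⁻⁵ + 3.15×10⁻⁵ = 1.94093×10⁻⁴ m³
In in³: 1.94093×10⁻⁴ / 1.63871×10⁻⁵ = 11.8443 in³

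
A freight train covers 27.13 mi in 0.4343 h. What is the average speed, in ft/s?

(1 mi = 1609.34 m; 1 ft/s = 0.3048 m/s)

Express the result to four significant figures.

91.62 ft/s

27.13 mi × 1609.34 → 43661.4 m
0.4343 h × 3600 → 1563.48 s
v = d / t = 43661.4 m / 1563.48 s = 27.9258 m/s
27.9258 m/s ÷ (0.3048 m/s/ft/s) = 91.6201 ft/s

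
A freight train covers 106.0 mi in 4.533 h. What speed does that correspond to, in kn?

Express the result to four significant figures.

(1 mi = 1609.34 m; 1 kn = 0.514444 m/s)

20.32 kn

106.0 mi × 1609.34 = 170590 m
4.533 h × 3600 = 16318.8 s
v = d / t = 170590 m / 16318.8 s = 10.4536 m/s
10.4536 m/s ÷ (0.514444 m/s/kn) = 20.3202 kn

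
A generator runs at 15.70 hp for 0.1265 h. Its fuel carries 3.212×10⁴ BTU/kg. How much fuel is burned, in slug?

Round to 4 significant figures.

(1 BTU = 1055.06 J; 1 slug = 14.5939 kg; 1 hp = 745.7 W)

0.01078 slug

15.70 hp → 11707.5 W
0.1265 h → 455.4 s
E = P × t = 11707.5 × 455.4 = 5.3316×10⁶ J
3.212×10⁴ BTU/kg → 3.38885×10⁷ J/kg
m = E / e_s = 5.3316×10⁶ / 3.38885×10⁷ = 0.157328 kg
In slug: 0.157328 / 14.5939 = 0.0107804 slug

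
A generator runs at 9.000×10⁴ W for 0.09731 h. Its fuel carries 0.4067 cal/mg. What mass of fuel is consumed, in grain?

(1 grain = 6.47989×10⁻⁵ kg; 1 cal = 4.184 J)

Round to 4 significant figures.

2.859×10⁵ grain

0.09731 h → 350.316 s
E = P × t = 90000 × 350.316 = 3.15284×10⁷ J
0.4067 cal/mg → 1.70163×10⁶ J/kg
m = E / e_s = 3.15284×10⁷ / 1.70163×10⁶ = 18.5284 kg
In grain: 18.5284 / 6.47989×10⁻⁵ = 285937 grain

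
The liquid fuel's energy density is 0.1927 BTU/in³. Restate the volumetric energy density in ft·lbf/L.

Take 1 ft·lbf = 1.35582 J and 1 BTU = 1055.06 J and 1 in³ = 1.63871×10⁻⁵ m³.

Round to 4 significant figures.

0.1927 BTU/in³ × 1055.06 J/BTU ÷ 1.63871×10⁻⁵ m³/in³ = 1.24067×10⁷ J/m³
1.24067×10⁷ J/m³ ÷ 1.35582 J/ft·lbf × 0.001 m³/L = 9150.7 ft·lbf/L

9151 ft·lbf/L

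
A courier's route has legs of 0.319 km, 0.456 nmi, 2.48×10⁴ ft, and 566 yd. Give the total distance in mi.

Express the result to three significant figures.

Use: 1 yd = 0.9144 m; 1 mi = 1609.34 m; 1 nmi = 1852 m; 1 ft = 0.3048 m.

0.319 km × 1000 = 319 m
0.456 nmi × 1852 = 844.512 m
2.48×10⁴ ft × 0.3048 = 7559.04 m
566 yd × 0.9144 = 517.55 m
Combined: 319 + 844.512 + 7559.04 + 517.55 = 9240.1 m
In mi: 9240.1 / 1609.34 = 5.74155 mi

5.74 mi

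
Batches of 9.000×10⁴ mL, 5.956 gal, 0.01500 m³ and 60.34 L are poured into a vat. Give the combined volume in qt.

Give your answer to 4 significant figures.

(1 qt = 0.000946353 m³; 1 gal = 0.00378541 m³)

198.5 qt

9.000×10⁴ mL × 10⁻⁶ → 0.09 m³
5.956 gal × 0.00378541 → 0.0225459 m³
0.01500 m³ (already m³)
60.34 L × 0.001 → 0.06034 m³
Combined: 0.09 + 0.0225459 + 0.015 + 0.06034 = 0.187886 m³
In qt: 0.187886 / 0.000946353 = 198.537 qt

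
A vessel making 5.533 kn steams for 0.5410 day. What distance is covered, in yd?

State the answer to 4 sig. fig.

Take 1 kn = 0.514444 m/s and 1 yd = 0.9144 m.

1.455×10⁵ yd

5.533 kn × 0.514444 → 2.84642 m/s
0.5410 day × 86400 → 46742.4 s
d = v × t = 2.84642 m/s × 46742.4 s = 133049 m
133049 m ÷ (0.9144 m/yd) = 145504 yd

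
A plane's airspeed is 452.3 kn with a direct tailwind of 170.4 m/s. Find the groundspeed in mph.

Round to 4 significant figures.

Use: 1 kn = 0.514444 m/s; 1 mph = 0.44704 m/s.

901.7 mph

452.3 kn × 0.514444 → 232.683 m/s
170.4 m/s (already m/s)
Combined: 232.683 + 170.4 = 403.083 m/s
In mph: 403.083 / 0.44704 = 901.671 mph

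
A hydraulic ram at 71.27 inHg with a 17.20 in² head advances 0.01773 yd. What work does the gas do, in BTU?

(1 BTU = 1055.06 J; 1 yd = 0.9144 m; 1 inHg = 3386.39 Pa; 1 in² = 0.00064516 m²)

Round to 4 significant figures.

0.04115 BTU

71.27 inHg → 241348 Pa
17.20 in² → 0.0110968 m²
F = P × A = 241348 × 0.0110968 = 2678.19 N
0.01773 yd → 0.0162123 m
W = F × d = 2678.19 × 0.0162123 = 43.4196 J
In BTU: 43.4196 / 1055.06 = 0.0411537 BTU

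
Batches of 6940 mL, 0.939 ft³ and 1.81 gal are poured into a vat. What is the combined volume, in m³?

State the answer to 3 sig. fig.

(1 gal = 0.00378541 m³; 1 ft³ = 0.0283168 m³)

6940 mL × 10⁻⁶ → 0.00694 m³
0.939 ft³ × 0.0283168 → 0.0265895 m³
1.81 gal × 0.00378541 → 0.00685159 m³
Combined: 0.00694 + 0.0265895 + 0.00685159 = 0.0403811 m³

0.0404 m³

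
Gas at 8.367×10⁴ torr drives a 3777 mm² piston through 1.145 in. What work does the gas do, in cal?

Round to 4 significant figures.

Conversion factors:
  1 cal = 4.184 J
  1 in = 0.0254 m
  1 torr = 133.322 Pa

8.367×10⁴ torr → 1.11551×10⁷ Pa
3777 mm² → 0.003777 m²
F = P × A = 1.11551×10⁷ × 0.003777 = 42132.8 N
1.145 in → 0.029083 m
W = F × d = 42132.8 × 0.029083 = 1225.35 J
In cal: 1225.35 / 4.184 = 292.866 cal

292.9 cal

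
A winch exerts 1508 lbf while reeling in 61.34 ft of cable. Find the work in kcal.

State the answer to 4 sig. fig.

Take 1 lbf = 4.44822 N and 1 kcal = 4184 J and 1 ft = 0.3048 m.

29.97 kcal

1508 lbf × 4.44822 → 6707.92 N
61.34 ft × 0.3048 → 18.6964 m
W = F × d = 6707.92 N × 18.6964 m = 125414 J
125414 J ÷ (4184 J/kcal) = 29.9747 kcal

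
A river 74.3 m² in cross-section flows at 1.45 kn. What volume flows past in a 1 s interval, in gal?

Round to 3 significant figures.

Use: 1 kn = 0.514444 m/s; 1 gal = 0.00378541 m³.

1.45 kn × 0.514444 → 0.745944 m/s
V = v × A × t = 0.745944 m/s × 74.3 m² × 1 s = 55.4236 m³
55.4236 m³ ÷ (0.00378541 m³/gal) = 14641.4 gal

1.46×10⁴ gal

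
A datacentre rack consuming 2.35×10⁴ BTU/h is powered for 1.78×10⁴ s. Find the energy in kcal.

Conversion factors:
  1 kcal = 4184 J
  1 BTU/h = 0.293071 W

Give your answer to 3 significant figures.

2.93×10⁴ kcal

2.35×10⁴ BTU/h × 0.293071 = 6887.17 W
E = P × t = 6887.17 W × 17800 s = 1.22592×10⁸ J
1.22592×10⁸ J ÷ (4184 J/kcal) = 29300.2 kcal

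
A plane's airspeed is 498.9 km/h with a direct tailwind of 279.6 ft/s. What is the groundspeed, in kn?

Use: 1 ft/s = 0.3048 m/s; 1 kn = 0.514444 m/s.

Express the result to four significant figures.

498.9 km/h × (1/3.6) = 138.583 m/s
279.6 ft/s × 0.3048 = 85.2221 m/s
Sum: 138.583 + 85.2221 = 223.805 m/s
In kn: 223.805 / 0.514444 = 435.042 kn

435.0 kn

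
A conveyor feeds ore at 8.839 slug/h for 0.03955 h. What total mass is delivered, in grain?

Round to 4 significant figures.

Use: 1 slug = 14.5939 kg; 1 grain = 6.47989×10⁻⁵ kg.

7.873×10⁴ grain

8.839 slug/h → 0.0358321 kg/s
0.03955 h → 142.38 s
m = ṁ × t = 0.0358321 × 142.38 = 5.10177 kg
In grain: 5.10177 / 6.47989×10⁻⁵ = 78732.4 grain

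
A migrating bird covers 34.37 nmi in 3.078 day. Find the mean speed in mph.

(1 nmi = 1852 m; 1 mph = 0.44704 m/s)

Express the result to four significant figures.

0.5354 mph

34.37 nmi × 1852 → 63653.2 m
3.078 day × 86400 → 265939 s
v = d / t = 63653.2 m / 265939 s = 0.239353 m/s
0.239353 m/s ÷ (0.44704 m/s/mph) = 0.535417 mph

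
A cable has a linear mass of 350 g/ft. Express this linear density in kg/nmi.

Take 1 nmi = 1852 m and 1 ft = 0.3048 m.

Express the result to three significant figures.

2130 kg/nmi

350 g/ft × 0.001 kg/g ÷ 0.3048 m/ft = 1.14829 kg/m
1.14829 kg/m × 1852 m/nmi = 2126.63 kg/nmi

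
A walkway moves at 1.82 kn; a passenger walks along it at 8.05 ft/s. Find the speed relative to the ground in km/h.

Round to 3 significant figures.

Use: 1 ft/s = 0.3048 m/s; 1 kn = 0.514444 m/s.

1.82 kn × 0.514444 = 0.936288 m/s
8.05 ft/s × 0.3048 = 2.45364 m/s
Total: 0.936288 + 2.45364 = 3.38993 m/s
In km/h: 3.38993 / (1/3.6) = 12.2037 km/h

12.2 km/h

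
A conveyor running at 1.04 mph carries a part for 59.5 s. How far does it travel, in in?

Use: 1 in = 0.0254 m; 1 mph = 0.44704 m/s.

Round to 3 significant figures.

1090 in

1.04 mph × 0.44704 = 0.464922 m/s
d = v × t = 0.464922 m/s × 59.5 s = 27.6629 m
27.6629 m ÷ (0.0254 m/in) = 1089.09 in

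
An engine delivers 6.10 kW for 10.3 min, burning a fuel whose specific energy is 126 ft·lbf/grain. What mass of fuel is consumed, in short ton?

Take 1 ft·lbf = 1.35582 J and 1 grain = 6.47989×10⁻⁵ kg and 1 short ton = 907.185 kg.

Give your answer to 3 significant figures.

0.00158 short ton

6.10 kW → 6100 W
10.3 min → 618 s
E = P × t = 6100 × 618 = 3.7698×10⁶ J
126 ft·lbf/grain → 2.63636×10⁶ J/kg
m = E / e_s = 3.7698×10⁶ / 2.63636×10⁶ = 1.42993 kg
In short ton: 1.42993 / 907.185 = 0.00157623 short ton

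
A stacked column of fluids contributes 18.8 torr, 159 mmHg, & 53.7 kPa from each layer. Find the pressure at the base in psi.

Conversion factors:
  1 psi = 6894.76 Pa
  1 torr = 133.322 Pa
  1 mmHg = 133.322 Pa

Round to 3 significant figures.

11.2 psi

18.8 torr × 133.322 = 2506.45 Pa
159 mmHg × 133.322 = 21198.2 Pa
53.7 kPa × 1000 = 53700 Pa
Sum: 2506.45 + 21198.2 + 53700 = 77404.6 Pa
In psi: 77404.6 / 6894.76 = 11.2266 psi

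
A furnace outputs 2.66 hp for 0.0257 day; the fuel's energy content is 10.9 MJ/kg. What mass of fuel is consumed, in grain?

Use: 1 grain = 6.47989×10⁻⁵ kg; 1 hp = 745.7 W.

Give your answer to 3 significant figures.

2.66 hp → 1983.56 W
0.0257 day → 2220.48 s
E = P × t = 1983.56 × 2220.48 = 4.40446×10⁶ J
10.9 MJ/kg → 1.09×10⁷ J/kg
m = E / e_s = 4.40446×10⁶ / 1.09×10⁷ = 0.404079 kg
In grain: 0.404079 / 6.47989×10⁻⁵ = 6235.89 grain

6240 grain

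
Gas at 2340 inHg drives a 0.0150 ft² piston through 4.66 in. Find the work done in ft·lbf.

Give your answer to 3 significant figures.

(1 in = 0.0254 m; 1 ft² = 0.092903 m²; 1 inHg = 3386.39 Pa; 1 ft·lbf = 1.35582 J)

2340 inHg → 7.92415×10⁶ Pa
0.0150 ft² → 0.00139354 m²
F = P × A = 7.92415×10⁶ × 0.00139354 = 11042.6 N
4.66 in → 0.118364 m
W = F × d = 11042.6 × 0.118364 = 1307.05 J
In ft·lbf: 1307.05 / 1.35582 = 964.029 ft·lbf

964 ft·lbf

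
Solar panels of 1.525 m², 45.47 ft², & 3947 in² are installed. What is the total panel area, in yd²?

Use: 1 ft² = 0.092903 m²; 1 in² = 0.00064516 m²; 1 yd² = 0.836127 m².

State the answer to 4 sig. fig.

1.525 m² (already m²)
45.47 ft² × 0.092903 = 4.2243 m²
3947 in² × 0.00064516 = 2.54645 m²
Sum: 1.525 + 4.2243 + 2.54645 = 8.29575 m²
In yd²: 8.29575 / 0.836127 = 9.92164 yd²

9.922 yd²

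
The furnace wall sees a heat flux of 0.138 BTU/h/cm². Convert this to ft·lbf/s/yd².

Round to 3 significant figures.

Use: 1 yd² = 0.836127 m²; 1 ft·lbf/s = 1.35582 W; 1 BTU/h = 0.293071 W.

249 ft·lbf/s/yd²

0.138 BTU/h/cm² × 0.293071 W/BTU/h ÷ 0.0001 m²/cm² = 404.438 W/m²
404.438 W/m² ÷ 1.35582 W/ft·lbf/s × 0.836127 m²/yd² = 249.415 ft·lbf/s/yd²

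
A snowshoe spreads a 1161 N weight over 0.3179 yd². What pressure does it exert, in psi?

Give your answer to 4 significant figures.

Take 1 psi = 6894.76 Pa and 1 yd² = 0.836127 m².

0.6335 psi

0.3179 yd² × 0.836127 → 0.265805 m²
P = F / A = 1161 N / 0.265805 m² = 4367.86 Pa
4367.86 Pa ÷ (6894.76 Pa/psi) = 0.633504 psi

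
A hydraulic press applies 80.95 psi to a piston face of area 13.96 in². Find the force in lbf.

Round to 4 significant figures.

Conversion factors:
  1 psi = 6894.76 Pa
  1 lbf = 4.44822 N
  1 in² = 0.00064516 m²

80.95 psi × 6894.76 = 558131 Pa
13.96 in² × 0.00064516 = 0.00900643 m²
F = P × A = 558131 Pa × 0.00900643 m² = 5026.77 N
5026.77 N ÷ (4.44822 N/lbf) = 1130.06 lbf

1130 lbf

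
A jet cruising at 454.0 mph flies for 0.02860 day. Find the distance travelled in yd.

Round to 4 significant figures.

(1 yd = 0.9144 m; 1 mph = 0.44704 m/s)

454.0 mph × 0.44704 = 202.956 m/s
0.02860 day × 86400 = 2471.04 s
d = v × t = 202.956 m/s × 2471.04 s = 501512 m
501512 m ÷ (0.9144 m/yd) = 548460 yd

5.485×10⁵ yd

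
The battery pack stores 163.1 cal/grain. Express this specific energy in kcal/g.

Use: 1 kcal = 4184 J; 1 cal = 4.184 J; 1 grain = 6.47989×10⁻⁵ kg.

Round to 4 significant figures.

163.1 cal/grain × 4.184 J/cal ÷ 6.47989×10⁻⁵ kg/grain = 1.05312×10⁷ J/kg
1.05312×10⁷ J/kg ÷ 4184 J/kcal × 0.001 kg/g = 2.51702 kcal/g

2.517 kcal/g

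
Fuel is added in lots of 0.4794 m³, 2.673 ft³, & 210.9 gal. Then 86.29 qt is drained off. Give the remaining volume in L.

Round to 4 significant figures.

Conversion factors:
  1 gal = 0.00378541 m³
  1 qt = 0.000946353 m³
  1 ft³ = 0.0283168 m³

0.4794 m³ (already m³)
2.673 ft³ × 0.0283168 = 0.0756908 m³
210.9 gal × 0.00378541 = 0.798343 m³
86.29 qt × 0.000946353 = 0.0816608 m³
Sum: 0.4794 + 0.0756908 + 0.798343 − 0.0816608 = 1.27177 m³
In L: 1.27177 / 0.001 = 1271.77 L

1272 L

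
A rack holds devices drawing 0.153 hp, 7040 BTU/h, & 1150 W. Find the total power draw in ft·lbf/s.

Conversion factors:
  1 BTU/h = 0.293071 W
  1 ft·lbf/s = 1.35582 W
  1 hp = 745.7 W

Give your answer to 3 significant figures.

2450 ft·lbf/s

0.153 hp × 745.7 → 114.092 W
7040 BTU/h × 0.293071 → 2063.22 W
1150 W (already W)
Total: 114.092 + 2063.22 + 1150 = 3327.31 W
In ft·lbf/s: 3327.31 / 1.35582 = 2454.09 ft·lbf/s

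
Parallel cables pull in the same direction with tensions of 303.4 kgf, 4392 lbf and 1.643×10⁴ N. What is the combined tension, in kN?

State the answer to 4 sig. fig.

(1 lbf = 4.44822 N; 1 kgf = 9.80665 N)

303.4 kgf × 9.80665 = 2975.34 N
4392 lbf × 4.44822 = 19536.6 N
1.643×10⁴ N (already N)
Sum: 2975.34 + 19536.6 + 16430 = 38941.9 N
In kN: 38941.9 / 1000 = 38.9419 kN

38.94 kN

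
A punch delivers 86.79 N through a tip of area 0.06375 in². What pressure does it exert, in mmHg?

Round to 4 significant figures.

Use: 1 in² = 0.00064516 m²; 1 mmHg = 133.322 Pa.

1.583×10⁴ mmHg

0.06375 in² × 0.00064516 → 4.1129×10⁻⁵ m²
P = F / A = 86.79 N / 4.1129×10⁻⁵ m² = 2.11019×10⁶ Pa
2.11019×10⁶ Pa ÷ (133.322 Pa/mmHg) = 15827.8 mmHg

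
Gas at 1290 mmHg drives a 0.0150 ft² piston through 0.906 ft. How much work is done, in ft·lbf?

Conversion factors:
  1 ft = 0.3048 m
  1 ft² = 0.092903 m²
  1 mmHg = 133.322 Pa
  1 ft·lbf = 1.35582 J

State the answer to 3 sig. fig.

1290 mmHg → 171985 Pa
0.0150 ft² → 0.00139354 m²
F = P × A = 171985 × 0.00139354 = 239.668 N
0.906 ft → 0.276149 m
W = F × d = 239.668 × 0.276149 = 66.1841 J
In ft·lbf: 66.1841 / 1.35582 = 48.8148 ft·lbf

48.8 ft·lbf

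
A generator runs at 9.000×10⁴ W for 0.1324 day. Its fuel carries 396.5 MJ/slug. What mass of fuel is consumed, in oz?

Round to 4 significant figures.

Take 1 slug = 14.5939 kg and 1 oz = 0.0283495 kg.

0.1324 day → 11439.4 s
E = P × t = 90000 × 11439.4 = 1.02955×10⁹ J
396.5 MJ/slug → 2.71689×10⁷ J/kg
m = E / e_s = 1.02955×10⁹ / 2.71689×10⁷ = 37.8944 kg
In oz: 37.8944 / 0.0283495 = 1336.69 oz

1337 oz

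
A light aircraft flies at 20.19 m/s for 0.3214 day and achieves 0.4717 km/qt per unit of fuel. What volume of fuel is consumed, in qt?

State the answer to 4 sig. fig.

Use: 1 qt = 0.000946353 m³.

0.3214 day → 27769 s
d = v × t = 20.19 × 27769 = 560656 m
0.4717 km/qt → 498440 m/m³
V = d / (distance per unit fuel) = 560656 / 498440 = 1.12482 m³
In qt: 1.12482 / 0.000946353 = 1188.58 qt

1189 qt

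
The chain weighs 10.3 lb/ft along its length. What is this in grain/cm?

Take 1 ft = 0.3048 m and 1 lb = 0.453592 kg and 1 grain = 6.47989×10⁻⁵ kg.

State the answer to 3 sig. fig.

2370 grain/cm

10.3 lb/ft × 0.453592 kg/lb ÷ 0.3048 m/ft = 15.3281 kg/m
15.3281 kg/m ÷ 6.47989×10⁻⁵ kg/grain × 0.01 m/cm = 2365.49 grain/cm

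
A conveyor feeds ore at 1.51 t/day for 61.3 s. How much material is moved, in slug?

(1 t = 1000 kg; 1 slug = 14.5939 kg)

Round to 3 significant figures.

1.51 t/day → 0.0174769 kg/s
m = ṁ × t = 0.0174769 × 61.3 = 1.07133 kg
In slug: 1.07133 / 14.5939 = 0.0734094 slug

0.0734 slug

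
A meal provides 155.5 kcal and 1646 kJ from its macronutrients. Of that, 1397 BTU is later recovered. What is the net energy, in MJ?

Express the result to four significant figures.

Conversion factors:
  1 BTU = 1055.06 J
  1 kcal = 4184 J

155.5 kcal × 4184 → 650612 J
1646 kJ × 1000 → 1.646×10⁶ J
1397 BTU × 1055.06 → 1.47392×10⁶ J
Sum: 650612 + 1.646×10⁶ − 1.47392×10⁶ = 822692 J
In MJ: 822692 / 1000000 = 0.822692 MJ

0.8227 MJ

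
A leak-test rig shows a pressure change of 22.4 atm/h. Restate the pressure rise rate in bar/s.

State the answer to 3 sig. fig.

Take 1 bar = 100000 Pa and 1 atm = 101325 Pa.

22.4 atm/h × 101325 Pa/atm ÷ 3600 s/h = 630.467 Pa/s
630.467 Pa/s ÷ 100000 Pa/bar = 0.00630467 bar/s

0.00630 bar/s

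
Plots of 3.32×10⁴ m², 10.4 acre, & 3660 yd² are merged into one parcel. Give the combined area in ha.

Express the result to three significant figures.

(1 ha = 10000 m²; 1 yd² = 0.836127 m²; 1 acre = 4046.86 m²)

7.83 ha

3.32×10⁴ m² (already m²)
10.4 acre × 4046.86 → 42087.3 m²
3660 yd² × 0.836127 → 3060.22 m²
Total: 33200 + 42087.3 + 3060.22 = 78347.5 m²
In ha: 78347.5 / 10000 = 7.83475 ha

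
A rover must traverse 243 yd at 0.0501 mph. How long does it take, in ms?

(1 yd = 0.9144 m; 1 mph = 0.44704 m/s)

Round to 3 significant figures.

9.92×10⁶ ms

243 yd × 0.9144 = 222.199 m
0.0501 mph × 0.44704 = 0.0223967 m/s
t = d / v = 222.199 m / 0.0223967 m/s = 9921.06 s
9921.06 s ÷ (0.001 s/ms) = 9.92106×10⁶ ms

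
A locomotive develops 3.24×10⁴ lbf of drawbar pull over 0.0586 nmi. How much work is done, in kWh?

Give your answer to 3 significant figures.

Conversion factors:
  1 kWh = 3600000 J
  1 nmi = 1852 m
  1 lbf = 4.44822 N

4.34 kWh

3.24×10⁴ lbf × 4.44822 → 144122 N
0.0586 nmi × 1852 → 108.527 m
W = F × d = 144122 N × 108.527 m = 1.56411×10⁷ J
1.56411×10⁷ J ÷ (3600000 J/kWh) = 4.34475 kWh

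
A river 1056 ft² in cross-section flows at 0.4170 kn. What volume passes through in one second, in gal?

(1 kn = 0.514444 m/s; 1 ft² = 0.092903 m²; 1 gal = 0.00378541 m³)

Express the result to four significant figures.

0.4170 kn × 0.514444 = 0.214523 m/s
1056 ft² × 0.092903 = 98.1056 m²
V = v × A × t = 0.214523 m/s × 98.1056 m² × 1 s = 21.0459 m³
21.0459 m³ ÷ (0.00378541 m³/gal) = 5559.74 gal

5560 gal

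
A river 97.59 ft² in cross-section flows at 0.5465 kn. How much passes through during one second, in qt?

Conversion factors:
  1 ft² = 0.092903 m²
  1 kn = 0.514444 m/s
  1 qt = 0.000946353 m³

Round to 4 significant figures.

2693 qt

0.5465 kn × 0.514444 → 0.281144 m/s
97.59 ft² × 0.092903 → 9.0664 m²
V = v × A × t = 0.281144 m/s × 9.0664 m² × 1 s = 2.54896 m³
2.54896 m³ ÷ (0.000946353 m³/qt) = 2693.46 qt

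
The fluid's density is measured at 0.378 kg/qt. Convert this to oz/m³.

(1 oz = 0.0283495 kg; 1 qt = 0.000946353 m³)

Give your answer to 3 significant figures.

1.41×10⁴ oz/m³

0.378 kg/qt ÷ 0.000946353 m³/qt = 399.428 kg/m³
399.428 kg/m³ ÷ 0.0283495 kg/oz = 14089.4 oz/m³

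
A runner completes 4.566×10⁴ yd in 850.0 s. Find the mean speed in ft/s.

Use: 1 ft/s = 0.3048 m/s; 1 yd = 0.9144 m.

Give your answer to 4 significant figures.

161.2 ft/s

4.566×10⁴ yd × 0.9144 = 41751.5 m
v = d / t = 41751.5 m / 850 s = 49.1194 m/s
49.1194 m/s ÷ (0.3048 m/s/ft/s) = 161.153 ft/s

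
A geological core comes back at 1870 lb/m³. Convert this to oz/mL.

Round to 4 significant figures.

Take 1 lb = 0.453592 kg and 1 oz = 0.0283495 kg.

0.02992 oz/mL

1870 lb/m³ × 0.453592 kg/lb = 848.217 kg/m³
848.217 kg/m³ ÷ 0.0283495 kg/oz × 10⁻⁶ m³/mL = 0.02992 oz/mL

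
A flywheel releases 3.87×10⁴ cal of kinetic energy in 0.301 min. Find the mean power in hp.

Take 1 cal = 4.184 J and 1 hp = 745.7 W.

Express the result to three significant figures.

3.87×10⁴ cal × 4.184 = 161921 J
0.301 min × 60 = 18.06 s
P = E / t = 161921 J / 18.06 s = 8965.73 W
8965.73 W ÷ (745.7 W/hp) = 12.0232 hp

12.0 hp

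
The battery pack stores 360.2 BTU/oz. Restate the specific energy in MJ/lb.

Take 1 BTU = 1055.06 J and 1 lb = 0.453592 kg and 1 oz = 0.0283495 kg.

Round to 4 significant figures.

6.081 MJ/lb

360.2 BTU/oz × 1055.06 J/BTU ÷ 0.0283495 kg/oz = 1.34053×10⁷ J/kg
1.34053×10⁷ J/kg ÷ 1000000 J/MJ × 0.453592 kg/lb = 6.08054 MJ/lb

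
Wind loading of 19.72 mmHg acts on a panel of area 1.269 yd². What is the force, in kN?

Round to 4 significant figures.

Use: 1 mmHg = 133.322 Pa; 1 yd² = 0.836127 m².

19.72 mmHg × 133.322 → 2629.11 Pa
1.269 yd² × 0.836127 → 1.06105 m²
F = P × A = 2629.11 Pa × 1.06105 m² = 2789.62 N
2789.62 N ÷ (1000 N/kN) = 2.78962 kN

2.790 kN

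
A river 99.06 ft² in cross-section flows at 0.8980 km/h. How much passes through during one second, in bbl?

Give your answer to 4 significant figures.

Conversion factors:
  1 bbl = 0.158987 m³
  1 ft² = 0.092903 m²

14.44 bbl

0.8980 km/h × (1/3.6) = 0.249444 m/s
99.06 ft² × 0.092903 = 9.20297 m²
V = v × A × t = 0.249444 m/s × 9.20297 m² × 1 s = 2.29563 m³
2.29563 m³ ÷ (0.158987 m³/bbl) = 14.4391 bbl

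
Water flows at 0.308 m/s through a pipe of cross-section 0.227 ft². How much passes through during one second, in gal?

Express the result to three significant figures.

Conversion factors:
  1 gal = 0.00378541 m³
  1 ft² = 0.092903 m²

1.72 gal

0.227 ft² × 0.092903 → 0.021089 m²
V = v × A × t = 0.308 m/s × 0.021089 m² × 1 s = 0.00649541 m³
0.00649541 m³ ÷ (0.00378541 m³/gal) = 1.71591 gal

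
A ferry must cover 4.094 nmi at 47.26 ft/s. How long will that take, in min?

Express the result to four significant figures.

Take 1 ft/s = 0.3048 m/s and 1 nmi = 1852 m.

8.773 min

4.094 nmi × 1852 = 7582.09 m
47.26 ft/s × 0.3048 = 14.4048 m/s
t = d / v = 7582.09 m / 14.4048 m/s = 526.359 s
526.359 s ÷ (60 s/min) = 8.77265 min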